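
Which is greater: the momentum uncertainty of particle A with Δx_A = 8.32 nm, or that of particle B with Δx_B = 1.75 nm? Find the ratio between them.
Particle B has the larger minimum momentum uncertainty, by a factor of 4.75.

For each particle, the minimum momentum uncertainty is Δp_min = ℏ/(2Δx):

Particle A: Δp_A = ℏ/(2×8.320e-09 m) = 6.338e-27 kg·m/s
Particle B: Δp_B = ℏ/(2×1.750e-09 m) = 3.013e-26 kg·m/s

Ratio: Δp_B/Δp_A = 4.75

Since Δp_min ∝ 1/Δx, the particle with smaller position uncertainty (B) has larger momentum uncertainty.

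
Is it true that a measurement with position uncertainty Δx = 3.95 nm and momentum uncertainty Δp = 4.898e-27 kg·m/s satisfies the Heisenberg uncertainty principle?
No, it violates the uncertainty principle (impossible measurement).

Calculate the product ΔxΔp:
ΔxΔp = (3.950e-09 m) × (4.898e-27 kg·m/s)
ΔxΔp = 1.935e-35 J·s

Compare to the minimum allowed value ℏ/2:
ℏ/2 = 5.273e-35 J·s

Since ΔxΔp = 1.935e-35 J·s < 5.273e-35 J·s = ℏ/2,
the measurement violates the uncertainty principle.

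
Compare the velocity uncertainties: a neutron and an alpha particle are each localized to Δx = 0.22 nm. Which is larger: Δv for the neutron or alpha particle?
The neutron has the larger minimum velocity uncertainty, by a ratio of 4.0.

For both particles, Δp_min = ℏ/(2Δx) = 2.397e-25 kg·m/s (same for both).

The velocity uncertainty is Δv = Δp/m:
- neutron: Δv = 2.397e-25 / 1.675e-27 = 1.431e+02 m/s = 143.096 m/s
- alpha particle: Δv = 2.397e-25 / 6.645e-27 = 3.607e+01 m/s = 36.070 m/s

Ratio: 1.431e+02 / 3.607e+01 = 4.0

The lighter particle has larger velocity uncertainty because Δv ∝ 1/m.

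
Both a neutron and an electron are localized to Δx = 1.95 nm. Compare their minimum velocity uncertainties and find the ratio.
The electron has the larger minimum velocity uncertainty, by a ratio of 1838.7.

For both particles, Δp_min = ℏ/(2Δx) = 2.704e-26 kg·m/s (same for both).

The velocity uncertainty is Δv = Δp/m:
- neutron: Δv = 2.704e-26 / 1.675e-27 = 1.614e+01 m/s = 16.144 m/s
- electron: Δv = 2.704e-26 / 9.109e-31 = 2.968e+04 m/s = 29.684 km/s

Ratio: 2.968e+04 / 1.614e+01 = 1838.7

The lighter particle has larger velocity uncertainty because Δv ∝ 1/m.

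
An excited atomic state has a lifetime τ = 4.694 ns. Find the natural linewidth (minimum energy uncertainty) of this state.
70.112 neV

Using the energy-time uncertainty principle:
ΔEΔt ≥ ℏ/2

The lifetime τ represents the time uncertainty Δt.
The natural linewidth (minimum energy uncertainty) is:

ΔE = ℏ/(2τ)
ΔE = (1.055e-34 J·s) / (2 × 4.694e-09 s)
ΔE = 1.123e-26 J = 70.112 neV

This natural linewidth limits the precision of spectroscopic measurements.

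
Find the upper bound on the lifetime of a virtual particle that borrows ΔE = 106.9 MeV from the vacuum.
3.079 ys

Using the energy-time uncertainty principle:
ΔEΔt ≥ ℏ/2

For a virtual particle borrowing energy ΔE, the maximum lifetime is:
Δt_max = ℏ/(2ΔE)

Converting energy:
ΔE = 106.9 MeV = 1.713e-11 J

Δt_max = (1.055e-34 J·s) / (2 × 1.713e-11 J)
Δt_max = 3.079e-24 s = 3.079 ys

Virtual particles with higher borrowed energy exist for shorter times.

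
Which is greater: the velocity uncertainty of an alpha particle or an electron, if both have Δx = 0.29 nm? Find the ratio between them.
The electron has the larger minimum velocity uncertainty, by a ratio of 7294.3.

For both particles, Δp_min = ℏ/(2Δx) = 1.818e-25 kg·m/s (same for both).

The velocity uncertainty is Δv = Δp/m:
- alpha particle: Δv = 1.818e-25 / 6.645e-27 = 2.736e+01 m/s = 27.364 m/s
- electron: Δv = 1.818e-25 / 9.109e-31 = 1.996e+05 m/s = 199.599 km/s

Ratio: 1.996e+05 / 2.736e+01 = 7294.3

The lighter particle has larger velocity uncertainty because Δv ∝ 1/m.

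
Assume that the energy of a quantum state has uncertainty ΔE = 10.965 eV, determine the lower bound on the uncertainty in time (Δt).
30.014 as

Using the energy-time uncertainty principle:
ΔEΔt ≥ ℏ/2

The minimum uncertainty in time is:
Δt_min = ℏ/(2ΔE)
Δt_min = (1.055e-34 J·s) / (2 × 1.757e-18 J)
Δt_min = 3.001e-17 s = 30.014 as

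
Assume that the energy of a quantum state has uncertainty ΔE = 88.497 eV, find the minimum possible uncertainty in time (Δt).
3.719 as

Using the energy-time uncertainty principle:
ΔEΔt ≥ ℏ/2

The minimum uncertainty in time is:
Δt_min = ℏ/(2ΔE)
Δt_min = (1.055e-34 J·s) / (2 × 1.418e-17 J)
Δt_min = 3.719e-18 s = 3.719 as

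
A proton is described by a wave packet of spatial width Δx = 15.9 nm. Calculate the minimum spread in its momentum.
3.316 × 10^-27 kg·m/s

For a wave packet, the spatial width Δx and momentum spread Δp are related by the uncertainty principle:
ΔxΔp ≥ ℏ/2

The minimum momentum spread is:
Δp_min = ℏ/(2Δx)
Δp_min = (1.055e-34 J·s) / (2 × 1.590e-08 m)
Δp_min = 3.316e-27 kg·m/s

A wave packet cannot have both a well-defined position and well-defined momentum.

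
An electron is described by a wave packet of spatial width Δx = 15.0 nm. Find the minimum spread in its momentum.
3.515 × 10^-27 kg·m/s

For a wave packet, the spatial width Δx and momentum spread Δp are related by the uncertainty principle:
ΔxΔp ≥ ℏ/2

The minimum momentum spread is:
Δp_min = ℏ/(2Δx)
Δp_min = (1.055e-34 J·s) / (2 × 1.500e-08 m)
Δp_min = 3.515e-27 kg·m/s

A wave packet cannot have both a well-defined position and well-defined momentum.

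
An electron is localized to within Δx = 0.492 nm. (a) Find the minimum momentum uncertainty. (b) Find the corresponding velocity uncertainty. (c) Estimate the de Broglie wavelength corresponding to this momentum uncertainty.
(a) Δp_min = 1.072 × 10^-25 kg·m/s
(b) Δv_min = 117.650 km/s
(c) λ_dB = 6.183 nm

Step-by-step:

(a) From the uncertainty principle:
Δp_min = ℏ/(2Δx) = (1.055e-34 J·s)/(2 × 4.920e-10 m) = 1.072e-25 kg·m/s

(b) The velocity uncertainty:
Δv = Δp/m = (1.072e-25 kg·m/s)/(9.109e-31 kg) = 1.177e+05 m/s = 117.650 km/s

(c) The de Broglie wavelength for this momentum:
λ = h/p = (6.626e-34 J·s)/(1.072e-25 kg·m/s) = 6.183e-09 m = 6.183 nm

Note: The de Broglie wavelength is comparable to the localization size, as expected from wave-particle duality.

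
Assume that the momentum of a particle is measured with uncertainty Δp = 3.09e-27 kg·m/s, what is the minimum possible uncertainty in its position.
17.064 nm

Using the Heisenberg uncertainty principle:
ΔxΔp ≥ ℏ/2

The minimum uncertainty in position is:
Δx_min = ℏ/(2Δp)
Δx_min = (1.055e-34 J·s) / (2 × 3.090e-27 kg·m/s)
Δx_min = 1.706e-08 m = 17.064 nm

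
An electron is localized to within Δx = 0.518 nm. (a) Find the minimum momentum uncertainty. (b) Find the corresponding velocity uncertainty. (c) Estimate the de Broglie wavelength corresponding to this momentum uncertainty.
(a) Δp_min = 1.018 × 10^-25 kg·m/s
(b) Δv_min = 111.745 km/s
(c) λ_dB = 6.509 nm

Step-by-step:

(a) From the uncertainty principle:
Δp_min = ℏ/(2Δx) = (1.055e-34 J·s)/(2 × 5.180e-10 m) = 1.018e-25 kg·m/s

(b) The velocity uncertainty:
Δv = Δp/m = (1.018e-25 kg·m/s)/(9.109e-31 kg) = 1.117e+05 m/s = 111.745 km/s

(c) The de Broglie wavelength for this momentum:
λ = h/p = (6.626e-34 J·s)/(1.018e-25 kg·m/s) = 6.509e-09 m = 6.509 nm

Note: The de Broglie wavelength is comparable to the localization size, as expected from wave-particle duality.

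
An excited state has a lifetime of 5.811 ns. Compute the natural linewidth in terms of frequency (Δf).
13.694 MHz

Using the energy-time uncertainty principle and E = hf:
ΔEΔt ≥ ℏ/2
hΔf·Δt ≥ ℏ/2

The minimum frequency uncertainty is:
Δf = ℏ/(2hτ) = 1/(4πτ)
Δf = 1/(4π × 5.811e-09 s)
Δf = 1.369e+07 Hz = 13.694 MHz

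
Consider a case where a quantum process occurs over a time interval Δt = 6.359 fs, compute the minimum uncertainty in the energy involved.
51.754 meV

Using the energy-time uncertainty principle:
ΔEΔt ≥ ℏ/2

The minimum uncertainty in energy is:
ΔE_min = ℏ/(2Δt)
ΔE_min = (1.055e-34 J·s) / (2 × 6.359e-15 s)
ΔE_min = 8.292e-21 J = 51.754 meV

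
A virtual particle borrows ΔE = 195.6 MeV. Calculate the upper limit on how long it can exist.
1.683 ys

Using the energy-time uncertainty principle:
ΔEΔt ≥ ℏ/2

For a virtual particle borrowing energy ΔE, the maximum lifetime is:
Δt_max = ℏ/(2ΔE)

Converting energy:
ΔE = 195.6 MeV = 3.134e-11 J

Δt_max = (1.055e-34 J·s) / (2 × 3.134e-11 J)
Δt_max = 1.683e-24 s = 1.683 ys

Virtual particles with higher borrowed energy exist for shorter times.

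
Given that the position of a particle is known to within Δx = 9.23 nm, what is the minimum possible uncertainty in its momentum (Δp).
5.713 × 10^-27 kg·m/s

Using the Heisenberg uncertainty principle:
ΔxΔp ≥ ℏ/2

The minimum uncertainty in momentum is:
Δp_min = ℏ/(2Δx)
Δp_min = (1.055e-34 J·s) / (2 × 9.230e-09 m)
Δp_min = 5.713e-27 kg·m/s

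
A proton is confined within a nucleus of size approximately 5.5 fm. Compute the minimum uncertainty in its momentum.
9.587 × 10^-21 kg·m/s

Using the Heisenberg uncertainty principle:
ΔxΔp ≥ ℏ/2

With Δx ≈ L = 5.500e-15 m (the confinement size):
Δp_min = ℏ/(2Δx)
Δp_min = (1.055e-34 J·s) / (2 × 5.500e-15 m)
Δp_min = 9.587e-21 kg·m/s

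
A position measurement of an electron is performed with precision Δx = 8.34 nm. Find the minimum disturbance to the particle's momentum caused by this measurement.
6.322 × 10^-27 kg·m/s

The uncertainty principle implies that measuring position disturbs momentum:
ΔxΔp ≥ ℏ/2

When we measure position with precision Δx, we necessarily introduce a momentum uncertainty:
Δp ≥ ℏ/(2Δx)
Δp_min = (1.055e-34 J·s) / (2 × 8.340e-09 m)
Δp_min = 6.322e-27 kg·m/s

The more precisely we measure position, the greater the momentum disturbance.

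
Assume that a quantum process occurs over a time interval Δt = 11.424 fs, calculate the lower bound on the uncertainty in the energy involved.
28.808 meV

Using the energy-time uncertainty principle:
ΔEΔt ≥ ℏ/2

The minimum uncertainty in energy is:
ΔE_min = ℏ/(2Δt)
ΔE_min = (1.055e-34 J·s) / (2 × 1.142e-14 s)
ΔE_min = 4.616e-21 J = 28.808 meV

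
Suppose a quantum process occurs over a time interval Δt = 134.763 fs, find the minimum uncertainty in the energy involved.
2.442 meV

Using the energy-time uncertainty principle:
ΔEΔt ≥ ℏ/2

The minimum uncertainty in energy is:
ΔE_min = ℏ/(2Δt)
ΔE_min = (1.055e-34 J·s) / (2 × 1.348e-13 s)
ΔE_min = 3.913e-22 J = 2.442 meV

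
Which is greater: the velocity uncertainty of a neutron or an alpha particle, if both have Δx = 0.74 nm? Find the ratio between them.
The neutron has the larger minimum velocity uncertainty, by a ratio of 4.0.

For both particles, Δp_min = ℏ/(2Δx) = 7.125e-26 kg·m/s (same for both).

The velocity uncertainty is Δv = Δp/m:
- neutron: Δv = 7.125e-26 / 1.675e-27 = 4.254e+01 m/s = 42.542 m/s
- alpha particle: Δv = 7.125e-26 / 6.645e-27 = 1.072e+01 m/s = 10.724 m/s

Ratio: 4.254e+01 / 1.072e+01 = 4.0

The lighter particle has larger velocity uncertainty because Δv ∝ 1/m.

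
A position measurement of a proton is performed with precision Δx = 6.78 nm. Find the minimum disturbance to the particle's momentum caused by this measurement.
7.777 × 10^-27 kg·m/s

The uncertainty principle implies that measuring position disturbs momentum:
ΔxΔp ≥ ℏ/2

When we measure position with precision Δx, we necessarily introduce a momentum uncertainty:
Δp ≥ ℏ/(2Δx)
Δp_min = (1.055e-34 J·s) / (2 × 6.780e-09 m)
Δp_min = 7.777e-27 kg·m/s

The more precisely we measure position, the greater the momentum disturbance.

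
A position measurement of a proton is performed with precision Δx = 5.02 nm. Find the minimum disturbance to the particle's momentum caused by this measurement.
1.050 × 10^-26 kg·m/s

The uncertainty principle implies that measuring position disturbs momentum:
ΔxΔp ≥ ℏ/2

When we measure position with precision Δx, we necessarily introduce a momentum uncertainty:
Δp ≥ ℏ/(2Δx)
Δp_min = (1.055e-34 J·s) / (2 × 5.020e-09 m)
Δp_min = 1.050e-26 kg·m/s

The more precisely we measure position, the greater the momentum disturbance.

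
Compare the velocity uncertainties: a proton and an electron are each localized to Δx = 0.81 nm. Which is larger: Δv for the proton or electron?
The electron has the larger minimum velocity uncertainty, by a ratio of 1836.2.

For both particles, Δp_min = ℏ/(2Δx) = 6.510e-26 kg·m/s (same for both).

The velocity uncertainty is Δv = Δp/m:
- proton: Δv = 6.510e-26 / 1.673e-27 = 3.892e+01 m/s = 38.919 m/s
- electron: Δv = 6.510e-26 / 9.109e-31 = 7.146e+04 m/s = 71.462 km/s

Ratio: 7.146e+04 / 3.892e+01 = 1836.2

The lighter particle has larger velocity uncertainty because Δv ∝ 1/m.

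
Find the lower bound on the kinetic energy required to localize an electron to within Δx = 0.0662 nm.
2.173 eV

Localizing a particle requires giving it sufficient momentum uncertainty:

1. From uncertainty principle: Δp ≥ ℏ/(2Δx)
   Δp_min = (1.055e-34 J·s) / (2 × 6.620e-11 m)
   Δp_min = 7.965e-25 kg·m/s

2. This momentum uncertainty corresponds to kinetic energy:
   KE ≈ (Δp)²/(2m) = (7.965e-25)²/(2 × 9.109e-31 kg)
   KE = 3.482e-19 J = 2.173 eV

Tighter localization requires more energy.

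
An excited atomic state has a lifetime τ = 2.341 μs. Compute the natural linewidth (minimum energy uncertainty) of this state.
140.584 peV

Using the energy-time uncertainty principle:
ΔEΔt ≥ ℏ/2

The lifetime τ represents the time uncertainty Δt.
The natural linewidth (minimum energy uncertainty) is:

ΔE = ℏ/(2τ)
ΔE = (1.055e-34 J·s) / (2 × 2.341e-06 s)
ΔE = 2.252e-29 J = 140.584 peV

This natural linewidth limits the precision of spectroscopic measurements.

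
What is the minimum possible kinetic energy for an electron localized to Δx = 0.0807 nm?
1.463 eV

Localizing a particle requires giving it sufficient momentum uncertainty:

1. From uncertainty principle: Δp ≥ ℏ/(2Δx)
   Δp_min = (1.055e-34 J·s) / (2 × 8.070e-11 m)
   Δp_min = 6.534e-25 kg·m/s

2. This momentum uncertainty corresponds to kinetic energy:
   KE ≈ (Δp)²/(2m) = (6.534e-25)²/(2 × 9.109e-31 kg)
   KE = 2.343e-19 J = 1.463 eV

Tighter localization requires more energy.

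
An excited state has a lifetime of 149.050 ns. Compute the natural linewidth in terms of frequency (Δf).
533.898 kHz

Using the energy-time uncertainty principle and E = hf:
ΔEΔt ≥ ℏ/2
hΔf·Δt ≥ ℏ/2

The minimum frequency uncertainty is:
Δf = ℏ/(2hτ) = 1/(4πτ)
Δf = 1/(4π × 1.491e-07 s)
Δf = 5.339e+05 Hz = 533.898 kHz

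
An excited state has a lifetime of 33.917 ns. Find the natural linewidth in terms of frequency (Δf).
2.346 MHz

Using the energy-time uncertainty principle and E = hf:
ΔEΔt ≥ ℏ/2
hΔf·Δt ≥ ℏ/2

The minimum frequency uncertainty is:
Δf = ℏ/(2hτ) = 1/(4πτ)
Δf = 1/(4π × 3.392e-08 s)
Δf = 2.346e+06 Hz = 2.346 MHz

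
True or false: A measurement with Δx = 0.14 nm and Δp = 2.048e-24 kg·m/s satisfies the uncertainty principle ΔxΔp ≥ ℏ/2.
Yes, it satisfies the uncertainty principle.

Calculate the product ΔxΔp:
ΔxΔp = (1.400e-10 m) × (2.048e-24 kg·m/s)
ΔxΔp = 2.867e-34 J·s

Compare to the minimum allowed value ℏ/2:
ℏ/2 = 5.273e-35 J·s

Since ΔxΔp = 2.867e-34 J·s ≥ 5.273e-35 J·s = ℏ/2,
the measurement satisfies the uncertainty principle.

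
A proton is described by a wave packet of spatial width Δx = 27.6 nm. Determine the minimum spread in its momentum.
1.910 × 10^-27 kg·m/s

For a wave packet, the spatial width Δx and momentum spread Δp are related by the uncertainty principle:
ΔxΔp ≥ ℏ/2

The minimum momentum spread is:
Δp_min = ℏ/(2Δx)
Δp_min = (1.055e-34 J·s) / (2 × 2.760e-08 m)
Δp_min = 1.910e-27 kg·m/s

A wave packet cannot have both a well-defined position and well-defined momentum.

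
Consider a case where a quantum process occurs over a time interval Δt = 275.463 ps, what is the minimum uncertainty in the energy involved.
1.195 μeV

Using the energy-time uncertainty principle:
ΔEΔt ≥ ℏ/2

The minimum uncertainty in energy is:
ΔE_min = ℏ/(2Δt)
ΔE_min = (1.055e-34 J·s) / (2 × 2.755e-10 s)
ΔE_min = 1.914e-25 J = 1.195 μeV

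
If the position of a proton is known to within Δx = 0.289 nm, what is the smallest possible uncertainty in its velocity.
109.081 m/s

Using the Heisenberg uncertainty principle and Δp = mΔv:
ΔxΔp ≥ ℏ/2
Δx(mΔv) ≥ ℏ/2

The minimum uncertainty in velocity is:
Δv_min = ℏ/(2mΔx)
Δv_min = (1.055e-34 J·s) / (2 × 1.673e-27 kg × 2.890e-10 m)
Δv_min = 1.091e+02 m/s = 109.081 m/s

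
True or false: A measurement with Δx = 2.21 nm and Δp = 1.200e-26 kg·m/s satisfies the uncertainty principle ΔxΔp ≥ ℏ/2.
No, it violates the uncertainty principle (impossible measurement).

Calculate the product ΔxΔp:
ΔxΔp = (2.210e-09 m) × (1.200e-26 kg·m/s)
ΔxΔp = 2.652e-35 J·s

Compare to the minimum allowed value ℏ/2:
ℏ/2 = 5.273e-35 J·s

Since ΔxΔp = 2.652e-35 J·s < 5.273e-35 J·s = ℏ/2,
the measurement violates the uncertainty principle.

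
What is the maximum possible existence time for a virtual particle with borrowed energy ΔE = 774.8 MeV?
4.248 × 10^-25 s

Using the energy-time uncertainty principle:
ΔEΔt ≥ ℏ/2

For a virtual particle borrowing energy ΔE, the maximum lifetime is:
Δt_max = ℏ/(2ΔE)

Converting energy:
ΔE = 774.8 MeV = 1.241e-10 J

Δt_max = (1.055e-34 J·s) / (2 × 1.241e-10 J)
Δt_max = 4.248e-25 s = 4.248 × 10^-25 s

Virtual particles with higher borrowed energy exist for shorter times.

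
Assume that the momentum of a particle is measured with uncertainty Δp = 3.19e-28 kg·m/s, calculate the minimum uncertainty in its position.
165.293 nm

Using the Heisenberg uncertainty principle:
ΔxΔp ≥ ℏ/2

The minimum uncertainty in position is:
Δx_min = ℏ/(2Δp)
Δx_min = (1.055e-34 J·s) / (2 × 3.190e-28 kg·m/s)
Δx_min = 1.653e-07 m = 165.293 nm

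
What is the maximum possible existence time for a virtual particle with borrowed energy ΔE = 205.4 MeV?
1.602 ys

Using the energy-time uncertainty principle:
ΔEΔt ≥ ℏ/2

For a virtual particle borrowing energy ΔE, the maximum lifetime is:
Δt_max = ℏ/(2ΔE)

Converting energy:
ΔE = 205.4 MeV = 3.291e-11 J

Δt_max = (1.055e-34 J·s) / (2 × 3.291e-11 J)
Δt_max = 1.602e-24 s = 1.602 ys

Virtual particles with higher borrowed energy exist for shorter times.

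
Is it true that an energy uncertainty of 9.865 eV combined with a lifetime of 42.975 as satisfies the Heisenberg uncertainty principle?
Yes, it satisfies the uncertainty relation.

Calculate the product ΔEΔt:
ΔE = 9.865 eV = 1.581e-18 J
ΔEΔt = (1.581e-18 J) × (4.298e-17 s)
ΔEΔt = 6.792e-35 J·s

Compare to the minimum allowed value ℏ/2:
ℏ/2 = 5.273e-35 J·s

Since ΔEΔt = 6.792e-35 J·s ≥ 5.273e-35 J·s = ℏ/2,
this satisfies the uncertainty relation.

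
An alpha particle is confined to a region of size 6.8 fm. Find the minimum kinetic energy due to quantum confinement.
28.240 keV

Using the uncertainty principle:

1. Position uncertainty: Δx ≈ 6.800e-15 m
2. Minimum momentum uncertainty: Δp = ℏ/(2Δx) = 7.754e-21 kg·m/s
3. Minimum kinetic energy:
   KE = (Δp)²/(2m) = (7.754e-21)²/(2 × 6.645e-27 kg)
   KE = 4.525e-15 J = 28.240 keV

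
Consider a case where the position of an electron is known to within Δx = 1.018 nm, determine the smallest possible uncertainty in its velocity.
56.860 km/s

Using the Heisenberg uncertainty principle and Δp = mΔv:
ΔxΔp ≥ ℏ/2
Δx(mΔv) ≥ ℏ/2

The minimum uncertainty in velocity is:
Δv_min = ℏ/(2mΔx)
Δv_min = (1.055e-34 J·s) / (2 × 9.109e-31 kg × 1.018e-09 m)
Δv_min = 5.686e+04 m/s = 56.860 km/s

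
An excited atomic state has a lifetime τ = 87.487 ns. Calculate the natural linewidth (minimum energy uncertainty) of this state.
3.762 neV

Using the energy-time uncertainty principle:
ΔEΔt ≥ ℏ/2

The lifetime τ represents the time uncertainty Δt.
The natural linewidth (minimum energy uncertainty) is:

ΔE = ℏ/(2τ)
ΔE = (1.055e-34 J·s) / (2 × 8.749e-08 s)
ΔE = 6.027e-28 J = 3.762 neV

This natural linewidth limits the precision of spectroscopic measurements.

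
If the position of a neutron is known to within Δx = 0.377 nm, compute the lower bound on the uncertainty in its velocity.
83.504 m/s

Using the Heisenberg uncertainty principle and Δp = mΔv:
ΔxΔp ≥ ℏ/2
Δx(mΔv) ≥ ℏ/2

The minimum uncertainty in velocity is:
Δv_min = ℏ/(2mΔx)
Δv_min = (1.055e-34 J·s) / (2 × 1.675e-27 kg × 3.770e-10 m)
Δv_min = 8.350e+01 m/s = 83.504 m/s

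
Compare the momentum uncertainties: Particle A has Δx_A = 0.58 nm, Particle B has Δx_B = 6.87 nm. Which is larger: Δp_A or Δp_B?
Particle A has the larger minimum momentum uncertainty, by a factor of 11.84.

For each particle, the minimum momentum uncertainty is Δp_min = ℏ/(2Δx):

Particle A: Δp_A = ℏ/(2×5.800e-10 m) = 9.091e-26 kg·m/s
Particle B: Δp_B = ℏ/(2×6.870e-09 m) = 7.675e-27 kg·m/s

Ratio: Δp_A/Δp_B = 11.84

Since Δp_min ∝ 1/Δx, the particle with smaller position uncertainty (A) has larger momentum uncertainty.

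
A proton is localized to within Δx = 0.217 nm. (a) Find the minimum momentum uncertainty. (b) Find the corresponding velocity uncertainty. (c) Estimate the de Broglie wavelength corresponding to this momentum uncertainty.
(a) Δp_min = 2.430 × 10^-25 kg·m/s
(b) Δv_min = 145.274 m/s
(c) λ_dB = 2.727 nm

Step-by-step:

(a) From the uncertainty principle:
Δp_min = ℏ/(2Δx) = (1.055e-34 J·s)/(2 × 2.170e-10 m) = 2.430e-25 kg·m/s

(b) The velocity uncertainty:
Δv = Δp/m = (2.430e-25 kg·m/s)/(1.673e-27 kg) = 1.453e+02 m/s = 145.274 m/s

(c) The de Broglie wavelength for this momentum:
λ = h/p = (6.626e-34 J·s)/(2.430e-25 kg·m/s) = 2.727e-09 m = 2.727 nm

Note: The de Broglie wavelength is comparable to the localization size, as expected from wave-particle duality.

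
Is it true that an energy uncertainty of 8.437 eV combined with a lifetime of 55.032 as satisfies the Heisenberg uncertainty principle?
Yes, it satisfies the uncertainty relation.

Calculate the product ΔEΔt:
ΔE = 8.437 eV = 1.352e-18 J
ΔEΔt = (1.352e-18 J) × (5.503e-17 s)
ΔEΔt = 7.439e-35 J·s

Compare to the minimum allowed value ℏ/2:
ℏ/2 = 5.273e-35 J·s

Since ΔEΔt = 7.439e-35 J·s ≥ 5.273e-35 J·s = ℏ/2,
this satisfies the uncertainty relation.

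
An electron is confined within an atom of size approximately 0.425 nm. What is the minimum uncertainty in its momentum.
1.241 × 10^-25 kg·m/s

Using the Heisenberg uncertainty principle:
ΔxΔp ≥ ℏ/2

With Δx ≈ L = 4.250e-10 m (the confinement size):
Δp_min = ℏ/(2Δx)
Δp_min = (1.055e-34 J·s) / (2 × 4.250e-10 m)
Δp_min = 1.241e-25 kg·m/s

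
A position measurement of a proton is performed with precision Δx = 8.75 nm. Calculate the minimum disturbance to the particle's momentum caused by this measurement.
6.026 × 10^-27 kg·m/s

The uncertainty principle implies that measuring position disturbs momentum:
ΔxΔp ≥ ℏ/2

When we measure position with precision Δx, we necessarily introduce a momentum uncertainty:
Δp ≥ ℏ/(2Δx)
Δp_min = (1.055e-34 J·s) / (2 × 8.750e-09 m)
Δp_min = 6.026e-27 kg·m/s

The more precisely we measure position, the greater the momentum disturbance.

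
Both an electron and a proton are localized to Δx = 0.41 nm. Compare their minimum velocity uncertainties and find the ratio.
The electron has the larger minimum velocity uncertainty, by a ratio of 1836.2.

For both particles, Δp_min = ℏ/(2Δx) = 1.286e-25 kg·m/s (same for both).

The velocity uncertainty is Δv = Δp/m:
- electron: Δv = 1.286e-25 / 9.109e-31 = 1.412e+05 m/s = 141.180 km/s
- proton: Δv = 1.286e-25 / 1.673e-27 = 7.689e+01 m/s = 76.889 m/s

Ratio: 1.412e+05 / 7.689e+01 = 1836.2

The lighter particle has larger velocity uncertainty because Δv ∝ 1/m.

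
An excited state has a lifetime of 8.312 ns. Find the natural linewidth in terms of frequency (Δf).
9.574 MHz

Using the energy-time uncertainty principle and E = hf:
ΔEΔt ≥ ℏ/2
hΔf·Δt ≥ ℏ/2

The minimum frequency uncertainty is:
Δf = ℏ/(2hτ) = 1/(4πτ)
Δf = 1/(4π × 8.312e-09 s)
Δf = 9.574e+06 Hz = 9.574 MHz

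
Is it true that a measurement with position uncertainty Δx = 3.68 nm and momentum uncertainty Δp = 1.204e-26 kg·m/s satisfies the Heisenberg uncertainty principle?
No, it violates the uncertainty principle (impossible measurement).

Calculate the product ΔxΔp:
ΔxΔp = (3.680e-09 m) × (1.204e-26 kg·m/s)
ΔxΔp = 4.431e-35 J·s

Compare to the minimum allowed value ℏ/2:
ℏ/2 = 5.273e-35 J·s

Since ΔxΔp = 4.431e-35 J·s < 5.273e-35 J·s = ℏ/2,
the measurement violates the uncertainty principle.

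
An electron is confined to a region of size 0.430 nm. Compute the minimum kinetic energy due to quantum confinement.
51.514 meV

Using the uncertainty principle:

1. Position uncertainty: Δx ≈ 4.300e-10 m
2. Minimum momentum uncertainty: Δp = ℏ/(2Δx) = 1.226e-25 kg·m/s
3. Minimum kinetic energy:
   KE = (Δp)²/(2m) = (1.226e-25)²/(2 × 9.109e-31 kg)
   KE = 8.253e-21 J = 51.514 meV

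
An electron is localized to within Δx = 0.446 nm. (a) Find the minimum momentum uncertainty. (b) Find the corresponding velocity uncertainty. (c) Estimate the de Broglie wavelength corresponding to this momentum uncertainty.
(a) Δp_min = 1.182 × 10^-25 kg·m/s
(b) Δv_min = 129.784 km/s
(c) λ_dB = 5.605 nm

Step-by-step:

(a) From the uncertainty principle:
Δp_min = ℏ/(2Δx) = (1.055e-34 J·s)/(2 × 4.460e-10 m) = 1.182e-25 kg·m/s

(b) The velocity uncertainty:
Δv = Δp/m = (1.182e-25 kg·m/s)/(9.109e-31 kg) = 1.298e+05 m/s = 129.784 km/s

(c) The de Broglie wavelength for this momentum:
λ = h/p = (6.626e-34 J·s)/(1.182e-25 kg·m/s) = 5.605e-09 m = 5.605 nm

Note: The de Broglie wavelength is comparable to the localization size, as expected from wave-particle duality.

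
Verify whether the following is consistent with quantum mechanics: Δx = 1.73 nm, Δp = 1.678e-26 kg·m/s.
No, it violates the uncertainty principle (impossible measurement).

Calculate the product ΔxΔp:
ΔxΔp = (1.730e-09 m) × (1.678e-26 kg·m/s)
ΔxΔp = 2.903e-35 J·s

Compare to the minimum allowed value ℏ/2:
ℏ/2 = 5.273e-35 J·s

Since ΔxΔp = 2.903e-35 J·s < 5.273e-35 J·s = ℏ/2,
the measurement violates the uncertainty principle.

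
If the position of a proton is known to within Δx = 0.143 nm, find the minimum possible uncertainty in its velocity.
220.451 m/s

Using the Heisenberg uncertainty principle and Δp = mΔv:
ΔxΔp ≥ ℏ/2
Δx(mΔv) ≥ ℏ/2

The minimum uncertainty in velocity is:
Δv_min = ℏ/(2mΔx)
Δv_min = (1.055e-34 J·s) / (2 × 1.673e-27 kg × 1.430e-10 m)
Δv_min = 2.205e+02 m/s = 220.451 m/s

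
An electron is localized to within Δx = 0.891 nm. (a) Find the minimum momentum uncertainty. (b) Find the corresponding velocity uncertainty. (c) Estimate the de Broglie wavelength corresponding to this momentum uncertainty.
(a) Δp_min = 5.918 × 10^-26 kg·m/s
(b) Δv_min = 64.965 km/s
(c) λ_dB = 11.197 nm

Step-by-step:

(a) From the uncertainty principle:
Δp_min = ℏ/(2Δx) = (1.055e-34 J·s)/(2 × 8.910e-10 m) = 5.918e-26 kg·m/s

(b) The velocity uncertainty:
Δv = Δp/m = (5.918e-26 kg·m/s)/(9.109e-31 kg) = 6.497e+04 m/s = 64.965 km/s

(c) The de Broglie wavelength for this momentum:
λ = h/p = (6.626e-34 J·s)/(5.918e-26 kg·m/s) = 1.120e-08 m = 11.197 nm

Note: The de Broglie wavelength is comparable to the localization size, as expected from wave-particle duality.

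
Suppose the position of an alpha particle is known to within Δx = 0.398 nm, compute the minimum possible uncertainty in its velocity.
19.938 m/s

Using the Heisenberg uncertainty principle and Δp = mΔv:
ΔxΔp ≥ ℏ/2
Δx(mΔv) ≥ ℏ/2

The minimum uncertainty in velocity is:
Δv_min = ℏ/(2mΔx)
Δv_min = (1.055e-34 J·s) / (2 × 6.645e-27 kg × 3.980e-10 m)
Δv_min = 1.994e+01 m/s = 19.938 m/s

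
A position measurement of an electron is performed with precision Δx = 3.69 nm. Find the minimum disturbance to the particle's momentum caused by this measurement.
1.429 × 10^-26 kg·m/s

The uncertainty principle implies that measuring position disturbs momentum:
ΔxΔp ≥ ℏ/2

When we measure position with precision Δx, we necessarily introduce a momentum uncertainty:
Δp ≥ ℏ/(2Δx)
Δp_min = (1.055e-34 J·s) / (2 × 3.690e-09 m)
Δp_min = 1.429e-26 kg·m/s

The more precisely we measure position, the greater the momentum disturbance.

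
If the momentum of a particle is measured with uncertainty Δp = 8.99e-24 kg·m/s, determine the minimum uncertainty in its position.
5.865 pm

Using the Heisenberg uncertainty principle:
ΔxΔp ≥ ℏ/2

The minimum uncertainty in position is:
Δx_min = ℏ/(2Δp)
Δx_min = (1.055e-34 J·s) / (2 × 8.990e-24 kg·m/s)
Δx_min = 5.865e-12 m = 5.865 pm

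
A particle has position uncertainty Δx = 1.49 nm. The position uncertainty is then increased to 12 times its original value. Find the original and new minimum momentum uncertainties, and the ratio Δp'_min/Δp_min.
Original Δp_min = 3.539 × 10^-26 kg·m/s; new Δp'_min = 2.949 × 10^-27 kg·m/s; ratio Δp'_min/Δp_min = 1/12.

From the uncertainty principle ΔxΔp ≥ ℏ/2, the minimum momentum uncertainty is Δp_min = ℏ/(2Δx).

Original (Δx = 1.49 nm = 1.490e-09 m):
Δp_min = (1.055e-34 J·s)/(2 × 1.490e-09 m) = 3.539e-26 kg·m/s

When Δx → 12Δx:
Δp'_min = ℏ/(2 × 12Δx) = (1/12) × ℏ/(2Δx) = (1/12) × Δp_min
Δp'_min = 1/12 × 3.539e-26 kg·m/s = 2.949e-27 kg·m/s

Since Δp_min ∝ 1/Δx, when Δx is increased to 12 times its original value, Δp_min decreases to 1/12 of its original value.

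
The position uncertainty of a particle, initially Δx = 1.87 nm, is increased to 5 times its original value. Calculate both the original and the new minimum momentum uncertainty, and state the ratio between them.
Original Δp_min = 2.820 × 10^-26 kg·m/s; new Δp'_min = 5.639 × 10^-27 kg·m/s; ratio Δp'_min/Δp_min = 1/5.

From the uncertainty principle ΔxΔp ≥ ℏ/2, the minimum momentum uncertainty is Δp_min = ℏ/(2Δx).

Original (Δx = 1.87 nm = 1.870e-09 m):
Δp_min = (1.055e-34 J·s)/(2 × 1.870e-09 m) = 2.820e-26 kg·m/s

When Δx → 5Δx:
Δp'_min = ℏ/(2 × 5Δx) = (1/5) × ℏ/(2Δx) = (1/5) × Δp_min
Δp'_min = 1/5 × 2.820e-26 kg·m/s = 5.639e-27 kg·m/s

Since Δp_min ∝ 1/Δx, when Δx is increased to 5 times its original value, Δp_min decreases to 1/5 of its original value.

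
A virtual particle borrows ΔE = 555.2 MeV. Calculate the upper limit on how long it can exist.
5.928 × 10^-25 s

Using the energy-time uncertainty principle:
ΔEΔt ≥ ℏ/2

For a virtual particle borrowing energy ΔE, the maximum lifetime is:
Δt_max = ℏ/(2ΔE)

Converting energy:
ΔE = 555.2 MeV = 8.895e-11 J

Δt_max = (1.055e-34 J·s) / (2 × 8.895e-11 J)
Δt_max = 5.928e-25 s = 5.928 × 10^-25 s

Virtual particles with higher borrowed energy exist for shorter times.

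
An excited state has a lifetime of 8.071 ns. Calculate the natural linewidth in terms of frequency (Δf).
9.860 MHz

Using the energy-time uncertainty principle and E = hf:
ΔEΔt ≥ ℏ/2
hΔf·Δt ≥ ℏ/2

The minimum frequency uncertainty is:
Δf = ℏ/(2hτ) = 1/(4πτ)
Δf = 1/(4π × 8.071e-09 s)
Δf = 9.860e+06 Hz = 9.860 MHz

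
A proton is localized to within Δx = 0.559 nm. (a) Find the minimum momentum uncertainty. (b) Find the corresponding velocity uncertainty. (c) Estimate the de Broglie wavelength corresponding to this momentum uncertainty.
(a) Δp_min = 9.433 × 10^-26 kg·m/s
(b) Δv_min = 56.394 m/s
(c) λ_dB = 7.025 nm

Step-by-step:

(a) From the uncertainty principle:
Δp_min = ℏ/(2Δx) = (1.055e-34 J·s)/(2 × 5.590e-10 m) = 9.433e-26 kg·m/s

(b) The velocity uncertainty:
Δv = Δp/m = (9.433e-26 kg·m/s)/(1.673e-27 kg) = 5.639e+01 m/s = 56.394 m/s

(c) The de Broglie wavelength for this momentum:
λ = h/p = (6.626e-34 J·s)/(9.433e-26 kg·m/s) = 7.025e-09 m = 7.025 nm

Note: The de Broglie wavelength is comparable to the localization size, as expected from wave-particle duality.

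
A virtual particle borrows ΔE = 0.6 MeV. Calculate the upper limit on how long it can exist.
548.510 ys

Using the energy-time uncertainty principle:
ΔEΔt ≥ ℏ/2

For a virtual particle borrowing energy ΔE, the maximum lifetime is:
Δt_max = ℏ/(2ΔE)

Converting energy:
ΔE = 0.6 MeV = 9.613e-14 J

Δt_max = (1.055e-34 J·s) / (2 × 9.613e-14 J)
Δt_max = 5.485e-22 s = 548.510 ys

Virtual particles with higher borrowed energy exist for shorter times.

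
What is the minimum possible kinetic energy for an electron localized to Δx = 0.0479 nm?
4.151 eV

Localizing a particle requires giving it sufficient momentum uncertainty:

1. From uncertainty principle: Δp ≥ ℏ/(2Δx)
   Δp_min = (1.055e-34 J·s) / (2 × 4.790e-11 m)
   Δp_min = 1.101e-24 kg·m/s

2. This momentum uncertainty corresponds to kinetic energy:
   KE ≈ (Δp)²/(2m) = (1.101e-24)²/(2 × 9.109e-31 kg)
   KE = 6.651e-19 J = 4.151 eV

Tighter localization requires more energy.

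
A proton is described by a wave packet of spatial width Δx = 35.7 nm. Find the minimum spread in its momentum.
1.477 × 10^-27 kg·m/s

For a wave packet, the spatial width Δx and momentum spread Δp are related by the uncertainty principle:
ΔxΔp ≥ ℏ/2

The minimum momentum spread is:
Δp_min = ℏ/(2Δx)
Δp_min = (1.055e-34 J·s) / (2 × 3.570e-08 m)
Δp_min = 1.477e-27 kg·m/s

A wave packet cannot have both a well-defined position and well-defined momentum.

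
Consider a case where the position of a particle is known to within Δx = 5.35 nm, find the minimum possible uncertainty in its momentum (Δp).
9.856 × 10^-27 kg·m/s

Using the Heisenberg uncertainty principle:
ΔxΔp ≥ ℏ/2

The minimum uncertainty in momentum is:
Δp_min = ℏ/(2Δx)
Δp_min = (1.055e-34 J·s) / (2 × 5.350e-09 m)
Δp_min = 9.856e-27 kg·m/s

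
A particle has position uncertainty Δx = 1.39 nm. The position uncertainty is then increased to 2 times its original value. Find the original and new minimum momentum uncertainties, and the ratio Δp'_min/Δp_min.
Original Δp_min = 3.793 × 10^-26 kg·m/s; new Δp'_min = 1.897 × 10^-26 kg·m/s; ratio Δp'_min/Δp_min = 1/2.

From the uncertainty principle ΔxΔp ≥ ℏ/2, the minimum momentum uncertainty is Δp_min = ℏ/(2Δx).

Original (Δx = 1.39 nm = 1.390e-09 m):
Δp_min = (1.055e-34 J·s)/(2 × 1.390e-09 m) = 3.793e-26 kg·m/s

When Δx → 2Δx:
Δp'_min = ℏ/(2 × 2Δx) = (1/2) × ℏ/(2Δx) = (1/2) × Δp_min
Δp'_min = 1/2 × 3.793e-26 kg·m/s = 1.897e-26 kg·m/s

Since Δp_min ∝ 1/Δx, when Δx is increased to 2 times its original value, Δp_min decreases to 1/2 of its original value.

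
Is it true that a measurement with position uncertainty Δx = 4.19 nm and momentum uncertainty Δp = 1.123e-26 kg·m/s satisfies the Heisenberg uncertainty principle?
No, it violates the uncertainty principle (impossible measurement).

Calculate the product ΔxΔp:
ΔxΔp = (4.190e-09 m) × (1.123e-26 kg·m/s)
ΔxΔp = 4.705e-35 J·s

Compare to the minimum allowed value ℏ/2:
ℏ/2 = 5.273e-35 J·s

Since ΔxΔp = 4.705e-35 J·s < 5.273e-35 J·s = ℏ/2,
the measurement violates the uncertainty principle.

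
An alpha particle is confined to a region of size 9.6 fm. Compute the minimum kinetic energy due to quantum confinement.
14.169 keV

Using the uncertainty principle:

1. Position uncertainty: Δx ≈ 9.600e-15 m
2. Minimum momentum uncertainty: Δp = ℏ/(2Δx) = 5.493e-21 kg·m/s
3. Minimum kinetic energy:
   KE = (Δp)²/(2m) = (5.493e-21)²/(2 × 6.645e-27 kg)
   KE = 2.270e-15 J = 14.169 keV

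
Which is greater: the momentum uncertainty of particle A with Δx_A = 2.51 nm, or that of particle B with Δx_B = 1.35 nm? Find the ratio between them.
Particle B has the larger minimum momentum uncertainty, by a factor of 1.86.

For each particle, the minimum momentum uncertainty is Δp_min = ℏ/(2Δx):

Particle A: Δp_A = ℏ/(2×2.510e-09 m) = 2.101e-26 kg·m/s
Particle B: Δp_B = ℏ/(2×1.350e-09 m) = 3.906e-26 kg·m/s

Ratio: Δp_B/Δp_A = 1.86

Since Δp_min ∝ 1/Δx, the particle with smaller position uncertainty (B) has larger momentum uncertainty.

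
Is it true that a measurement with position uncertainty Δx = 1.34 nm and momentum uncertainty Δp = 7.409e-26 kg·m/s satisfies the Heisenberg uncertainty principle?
Yes, it satisfies the uncertainty principle.

Calculate the product ΔxΔp:
ΔxΔp = (1.340e-09 m) × (7.409e-26 kg·m/s)
ΔxΔp = 9.928e-35 J·s

Compare to the minimum allowed value ℏ/2:
ℏ/2 = 5.273e-35 J·s

Since ΔxΔp = 9.928e-35 J·s ≥ 5.273e-35 J·s = ℏ/2,
the measurement satisfies the uncertainty principle.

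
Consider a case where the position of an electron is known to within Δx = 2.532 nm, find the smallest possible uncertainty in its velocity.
22.861 km/s

Using the Heisenberg uncertainty principle and Δp = mΔv:
ΔxΔp ≥ ℏ/2
Δx(mΔv) ≥ ℏ/2

The minimum uncertainty in velocity is:
Δv_min = ℏ/(2mΔx)
Δv_min = (1.055e-34 J·s) / (2 × 9.109e-31 kg × 2.532e-09 m)
Δv_min = 2.286e+04 m/s = 22.861 km/s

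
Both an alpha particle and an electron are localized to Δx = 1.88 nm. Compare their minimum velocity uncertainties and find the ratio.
The electron has the larger minimum velocity uncertainty, by a ratio of 7294.3.

For both particles, Δp_min = ℏ/(2Δx) = 2.805e-26 kg·m/s (same for both).

The velocity uncertainty is Δv = Δp/m:
- alpha particle: Δv = 2.805e-26 / 6.645e-27 = 4.221e+00 m/s = 4.221 m/s
- electron: Δv = 2.805e-26 / 9.109e-31 = 3.079e+04 m/s = 30.789 km/s

Ratio: 3.079e+04 / 4.221e+00 = 7294.3

The lighter particle has larger velocity uncertainty because Δv ∝ 1/m.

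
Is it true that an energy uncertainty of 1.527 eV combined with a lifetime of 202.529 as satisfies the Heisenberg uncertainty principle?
No, it violates the uncertainty relation.

Calculate the product ΔEΔt:
ΔE = 1.527 eV = 2.447e-19 J
ΔEΔt = (2.447e-19 J) × (2.025e-16 s)
ΔEΔt = 4.955e-35 J·s

Compare to the minimum allowed value ℏ/2:
ℏ/2 = 5.273e-35 J·s

Since ΔEΔt = 4.955e-35 J·s < 5.273e-35 J·s = ℏ/2,
this violates the uncertainty relation.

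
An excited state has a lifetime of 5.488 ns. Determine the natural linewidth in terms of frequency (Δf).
14.500 MHz

Using the energy-time uncertainty principle and E = hf:
ΔEΔt ≥ ℏ/2
hΔf·Δt ≥ ℏ/2

The minimum frequency uncertainty is:
Δf = ℏ/(2hτ) = 1/(4πτ)
Δf = 1/(4π × 5.488e-09 s)
Δf = 1.450e+07 Hz = 14.500 MHz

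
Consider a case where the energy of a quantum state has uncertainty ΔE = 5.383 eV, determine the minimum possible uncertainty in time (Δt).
61.138 as

Using the energy-time uncertainty principle:
ΔEΔt ≥ ℏ/2

The minimum uncertainty in time is:
Δt_min = ℏ/(2ΔE)
Δt_min = (1.055e-34 J·s) / (2 × 8.625e-19 J)
Δt_min = 6.114e-17 s = 61.138 as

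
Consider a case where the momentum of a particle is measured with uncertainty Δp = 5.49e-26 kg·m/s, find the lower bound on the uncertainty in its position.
960.448 pm

Using the Heisenberg uncertainty principle:
ΔxΔp ≥ ℏ/2

The minimum uncertainty in position is:
Δx_min = ℏ/(2Δp)
Δx_min = (1.055e-34 J·s) / (2 × 5.490e-26 kg·m/s)
Δx_min = 9.604e-10 m = 960.448 pm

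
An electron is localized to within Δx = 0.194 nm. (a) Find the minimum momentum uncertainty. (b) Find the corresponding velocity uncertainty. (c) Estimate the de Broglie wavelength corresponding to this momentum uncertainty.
(a) Δp_min = 2.718 × 10^-25 kg·m/s
(b) Δv_min = 298.370 km/s
(c) λ_dB = 2.438 nm

Step-by-step:

(a) From the uncertainty principle:
Δp_min = ℏ/(2Δx) = (1.055e-34 J·s)/(2 × 1.940e-10 m) = 2.718e-25 kg·m/s

(b) The velocity uncertainty:
Δv = Δp/m = (2.718e-25 kg·m/s)/(9.109e-31 kg) = 2.984e+05 m/s = 298.370 km/s

(c) The de Broglie wavelength for this momentum:
λ = h/p = (6.626e-34 J·s)/(2.718e-25 kg·m/s) = 2.438e-09 m = 2.438 nm

Note: The de Broglie wavelength is comparable to the localization size, as expected from wave-particle duality.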